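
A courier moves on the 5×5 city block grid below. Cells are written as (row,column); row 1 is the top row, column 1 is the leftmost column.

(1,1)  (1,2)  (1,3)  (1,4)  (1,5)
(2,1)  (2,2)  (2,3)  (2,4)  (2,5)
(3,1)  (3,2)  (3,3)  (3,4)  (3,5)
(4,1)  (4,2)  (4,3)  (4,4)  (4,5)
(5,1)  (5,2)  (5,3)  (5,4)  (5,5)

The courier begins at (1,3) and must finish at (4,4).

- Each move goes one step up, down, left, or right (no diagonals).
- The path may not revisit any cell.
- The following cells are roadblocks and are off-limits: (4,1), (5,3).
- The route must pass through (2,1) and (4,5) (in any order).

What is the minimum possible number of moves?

10

Any route passes through (2,1) and (4,5) in some order between (1,3) and (4,4). Summing Manhattan distances along each leg and taking the cheapest ordering ((1,3) → (2,1) → (4,5) → (4,4)) gives a lower bound of 3 + 6 + 1 = 10 moves.
A route of 10 moves achieves this: (1,3) → (2,3) → (2,2) → (2,1) → (3,1) → (3,2) → (3,3) → (3,4) → (3,5) → (4,5) → (4,4).
Since 10 matches the lower bound, it is optimal.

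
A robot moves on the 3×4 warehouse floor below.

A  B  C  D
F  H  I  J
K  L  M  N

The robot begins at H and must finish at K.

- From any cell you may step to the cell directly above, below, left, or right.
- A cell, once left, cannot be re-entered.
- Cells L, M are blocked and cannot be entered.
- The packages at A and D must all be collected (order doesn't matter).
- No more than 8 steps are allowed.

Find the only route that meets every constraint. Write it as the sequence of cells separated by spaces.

H I J D C B A F K

The budget equals the shortest possible length, so every move has to be on a shortest route through the required cells.
Route from H: 2× right (reaching J), up to D, 3× left (reaching A), 2× down (reaching K) — 8 moves in all.
Check: all required cells visited; 8 ≤ 8 moves.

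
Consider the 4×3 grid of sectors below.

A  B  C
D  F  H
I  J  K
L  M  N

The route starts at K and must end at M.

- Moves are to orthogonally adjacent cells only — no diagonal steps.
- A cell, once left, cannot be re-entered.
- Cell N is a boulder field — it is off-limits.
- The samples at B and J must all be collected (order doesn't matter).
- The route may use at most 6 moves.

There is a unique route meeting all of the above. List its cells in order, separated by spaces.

K H C B F J M

Any route must reach B and J and still end at M within 6 moves, so the order of the required stops is forced.
Route from K: 2× up (reaching C), left to B, 3× down (reaching M) — 6 moves in all.
Check: all required cells visited; 6 ≤ 6 moves.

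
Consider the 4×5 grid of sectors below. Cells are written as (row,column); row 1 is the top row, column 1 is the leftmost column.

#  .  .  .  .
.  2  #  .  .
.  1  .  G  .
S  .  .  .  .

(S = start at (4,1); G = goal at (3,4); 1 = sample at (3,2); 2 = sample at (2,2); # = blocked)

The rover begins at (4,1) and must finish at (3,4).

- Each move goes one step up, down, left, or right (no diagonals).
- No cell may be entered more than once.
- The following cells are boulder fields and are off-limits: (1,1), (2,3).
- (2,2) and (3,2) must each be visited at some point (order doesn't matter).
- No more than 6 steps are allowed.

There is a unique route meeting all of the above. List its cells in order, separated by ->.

The 6-move cap with required stops at (2,2), (3,2) leaves no slack for detours.
Route from (4,1): 2× up (reaching (2,1)), right to (2,2), down to (3,2), 2× right (reaching (3,4)) — 6 moves in all.
Check: all required cells visited; 6 ≤ 6 moves.

(4,1) -> (3,1) -> (2,1) -> (2,2) -> (3,2) -> (3,3) -> (3,4)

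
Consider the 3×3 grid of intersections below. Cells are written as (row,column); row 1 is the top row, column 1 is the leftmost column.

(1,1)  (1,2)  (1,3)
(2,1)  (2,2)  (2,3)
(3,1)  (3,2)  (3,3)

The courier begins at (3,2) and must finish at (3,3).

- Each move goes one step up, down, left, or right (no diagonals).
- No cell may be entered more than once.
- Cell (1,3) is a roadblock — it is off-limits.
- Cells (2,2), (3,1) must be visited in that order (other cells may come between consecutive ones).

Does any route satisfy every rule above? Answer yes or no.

no

Ignoring the required order, 2 revisit-free routes from (3,2) to (3,3) pass through all of (2,2) and (3,1); the waypoint orders that occur are (3,1) → (2,2) (2) — never (2,2) → (3,1).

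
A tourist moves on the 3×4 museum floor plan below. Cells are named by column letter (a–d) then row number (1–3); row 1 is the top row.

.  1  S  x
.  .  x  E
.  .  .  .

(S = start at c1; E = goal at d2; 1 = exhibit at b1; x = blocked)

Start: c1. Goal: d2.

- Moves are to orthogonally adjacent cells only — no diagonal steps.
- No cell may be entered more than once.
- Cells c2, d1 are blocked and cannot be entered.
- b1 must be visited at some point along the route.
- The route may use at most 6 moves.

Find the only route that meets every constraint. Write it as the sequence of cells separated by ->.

Any route must reach b1 and still end at d2 within 6 moves, so the order of the required stops is forced.
Route from c1: left 1 to b1, down 2 to b3, right 2 to d3, up 1 to d2 — 6 moves in all.
Check: all required cells visited; 6 ≤ 6 moves.

c1 -> b1 -> b2 -> b3 -> c3 -> d3 -> d2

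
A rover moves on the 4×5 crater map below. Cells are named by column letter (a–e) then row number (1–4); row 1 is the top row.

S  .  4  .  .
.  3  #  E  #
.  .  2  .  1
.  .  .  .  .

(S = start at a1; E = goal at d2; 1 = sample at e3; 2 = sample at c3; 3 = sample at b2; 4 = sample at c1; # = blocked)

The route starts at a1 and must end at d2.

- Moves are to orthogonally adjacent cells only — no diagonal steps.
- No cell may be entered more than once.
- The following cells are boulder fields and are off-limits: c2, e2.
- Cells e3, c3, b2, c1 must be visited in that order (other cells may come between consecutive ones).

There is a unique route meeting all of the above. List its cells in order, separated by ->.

a1 -> a2 -> a3 -> a4 -> b4 -> c4 -> d4 -> e4 -> e3 -> d3 -> c3 -> b3 -> b2 -> b1 -> c1 -> d1 -> d2

The waypoints must appear in the order e3, c3, b2, c1, with no cell reused.
Route from a1: 3× down (reaching a4), 4× right (reaching e4), up to e3, 3× left (reaching b3), 2× up (reaching b1), 2× right (reaching d1), down to d2 — 16 moves in all.
Check: order respected (1 at step 8, 2 at step 10, 3 at step 12, 4 at step 14).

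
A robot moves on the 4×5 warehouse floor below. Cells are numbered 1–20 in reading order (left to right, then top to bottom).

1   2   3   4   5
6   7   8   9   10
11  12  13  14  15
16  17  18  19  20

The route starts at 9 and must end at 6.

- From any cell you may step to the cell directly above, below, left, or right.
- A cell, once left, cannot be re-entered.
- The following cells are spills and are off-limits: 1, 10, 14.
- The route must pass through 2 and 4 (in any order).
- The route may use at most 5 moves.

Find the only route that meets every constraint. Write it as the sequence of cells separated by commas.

The budget equals the shortest possible length, so every move has to be on a shortest route through the required cells.
Route from 9: up 1 to 4, left 2 to 2, down 1 to 7, left 1 to 6 — 5 moves in all.
Check: all required cells visited; 5 ≤ 5 moves.

9, 4, 3, 2, 7, 6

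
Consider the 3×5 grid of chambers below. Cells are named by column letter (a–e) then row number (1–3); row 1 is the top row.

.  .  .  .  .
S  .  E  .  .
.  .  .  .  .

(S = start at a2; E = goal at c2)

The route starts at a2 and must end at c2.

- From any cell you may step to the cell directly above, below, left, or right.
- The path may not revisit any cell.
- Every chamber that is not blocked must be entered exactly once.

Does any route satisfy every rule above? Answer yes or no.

Colour the cells like a checkerboard: each orthogonal step flips colour, so a Hamiltonian route alternates colours. Here there are 8 cells of one colour and 7 of the other, with start on the same colour as the goal — the counts and endpoints can't be arranged into an alternating sequence of length 15, so no Hamiltonian route exists.

no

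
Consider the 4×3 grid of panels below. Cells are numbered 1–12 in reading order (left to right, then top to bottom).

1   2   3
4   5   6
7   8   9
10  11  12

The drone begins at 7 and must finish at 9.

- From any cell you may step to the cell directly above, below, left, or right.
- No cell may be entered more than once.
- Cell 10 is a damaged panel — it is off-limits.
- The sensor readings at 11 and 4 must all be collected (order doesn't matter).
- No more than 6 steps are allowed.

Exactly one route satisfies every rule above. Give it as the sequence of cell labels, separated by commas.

7, 4, 5, 8, 11, 12, 9

Any route must reach 11 and 4 and still end at 9 within 6 moves, so the order of the required stops is forced.
Route from 7: up 1 to 4, right 1 to 5, down 2 to 11, right 1 to 12, up 1 to 9 — 6 moves in all.
Check: all required cells visited; 6 ≤ 6 moves.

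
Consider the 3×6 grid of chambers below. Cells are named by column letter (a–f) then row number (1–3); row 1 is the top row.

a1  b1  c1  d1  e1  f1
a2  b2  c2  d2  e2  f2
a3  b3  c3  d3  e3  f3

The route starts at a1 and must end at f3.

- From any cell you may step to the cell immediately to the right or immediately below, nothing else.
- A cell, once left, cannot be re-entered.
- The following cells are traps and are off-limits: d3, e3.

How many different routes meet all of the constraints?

A right/down-only route from a1 to f3 makes exactly 2 down-moves and 5 right-moves in some order.
With no other constraints that would be C(7,2) = 21 routes.
Subtract routes through each blocked cell (inclusion–exclusion for overlaps): − through d3: 10 − through e3: 15 + through d3&e3: 10 → 6.
That gives 6 routes.

6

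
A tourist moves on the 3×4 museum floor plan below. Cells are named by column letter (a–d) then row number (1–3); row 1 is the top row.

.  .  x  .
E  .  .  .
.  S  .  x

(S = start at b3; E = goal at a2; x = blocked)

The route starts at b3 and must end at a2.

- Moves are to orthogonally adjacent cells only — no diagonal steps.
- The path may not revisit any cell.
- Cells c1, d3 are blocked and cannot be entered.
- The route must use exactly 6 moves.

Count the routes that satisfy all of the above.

1

Need simple routes of exactly 6 moves from b3 to a2 (Manhattan distance 2, so 2 moves are spent on a detour and 2 undoing it).
Enumerating: b3 c3 c2 b2 b1 a1 a2.
That gives 1 route.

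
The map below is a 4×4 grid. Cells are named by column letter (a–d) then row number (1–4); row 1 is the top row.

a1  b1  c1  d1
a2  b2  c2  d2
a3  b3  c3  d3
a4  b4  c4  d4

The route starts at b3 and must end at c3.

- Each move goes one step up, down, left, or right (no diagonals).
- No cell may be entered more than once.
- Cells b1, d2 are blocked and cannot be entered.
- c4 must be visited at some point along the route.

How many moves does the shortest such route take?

3

Any route passes through c4 somewhere between b3 and c3. Summing Manhattan distances along the two legs (b3 → c4 → c3) gives a lower bound of 2 + 1 = 3 moves.
A route of 3 moves achieves this: b3 → b4 → c4 → c3.
Since 3 matches the lower bound, it is optimal.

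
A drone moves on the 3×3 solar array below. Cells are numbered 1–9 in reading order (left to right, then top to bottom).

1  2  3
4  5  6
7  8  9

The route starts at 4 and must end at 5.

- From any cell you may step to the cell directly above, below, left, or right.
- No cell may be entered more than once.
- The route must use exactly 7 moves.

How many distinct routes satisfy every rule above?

2

Need simple routes of exactly 7 moves from 4 to 5 (Manhattan distance 1, so 3 moves are spent on a detour and 3 undoing it).
Enumerating: 4 1 2 3 6 9 8 5 | 4 7 8 9 6 3 2 5.
That gives 2 routes.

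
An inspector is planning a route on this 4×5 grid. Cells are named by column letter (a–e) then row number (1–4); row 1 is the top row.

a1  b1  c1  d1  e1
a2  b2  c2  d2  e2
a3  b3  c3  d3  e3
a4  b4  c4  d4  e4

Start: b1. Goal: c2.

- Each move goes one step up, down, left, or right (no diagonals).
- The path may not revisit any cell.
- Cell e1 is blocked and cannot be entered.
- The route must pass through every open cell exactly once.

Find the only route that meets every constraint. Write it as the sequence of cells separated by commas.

b1, a1, a2, b2, b3, a3, a4, b4, c4, c3, d3, d4, e4, e3, e2, d2, d1, c1, c2

Need to visit all 19 open cells exactly once, starting at b1 and ending at c2.
Cell e2 has only two open neighbours (e3 and d2), so the path must pass straight through it: one of those is the cell it's entered from and the other is where it exits.
Route from b1: left 1 to a1, down 1 to a2, right 1 to b2, down 1 to b3, left 1 to a3, down 1 to a4, right 2 to c4, up 1 to c3, right 1 to d3, down 1 to d4, right 1 to e4, up 2 to e2, left 1 to d2, up 1 to d1, left 1 to c1, down 1 to c2 — 18 moves in all.
Check: all 19 open cells covered.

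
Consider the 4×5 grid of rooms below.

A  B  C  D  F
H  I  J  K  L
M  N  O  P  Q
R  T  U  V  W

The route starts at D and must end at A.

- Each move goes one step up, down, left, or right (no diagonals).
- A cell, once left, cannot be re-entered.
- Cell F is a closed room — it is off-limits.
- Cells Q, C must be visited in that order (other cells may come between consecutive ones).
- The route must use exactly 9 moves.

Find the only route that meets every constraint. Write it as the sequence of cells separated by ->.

D -> K -> L -> Q -> P -> O -> J -> C -> B -> A

The waypoints must appear in the order Q, C, with no cell reused.
Route from D: down to K, right to L, down to Q, 2× left (reaching O), 2× up (reaching C), 2× left (reaching A) — 9 moves in all.
Check: order respected (Q at step 3, C at step 7); 9 moves as required.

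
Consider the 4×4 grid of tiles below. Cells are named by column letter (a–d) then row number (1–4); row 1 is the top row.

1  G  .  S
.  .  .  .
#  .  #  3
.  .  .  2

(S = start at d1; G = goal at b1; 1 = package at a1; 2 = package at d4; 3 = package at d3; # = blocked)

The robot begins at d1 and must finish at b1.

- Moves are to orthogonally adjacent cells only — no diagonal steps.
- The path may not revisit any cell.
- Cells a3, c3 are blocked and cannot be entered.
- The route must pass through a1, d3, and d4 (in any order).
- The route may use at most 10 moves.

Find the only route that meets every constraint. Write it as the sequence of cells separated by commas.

d1, d2, d3, d4, c4, b4, b3, b2, a2, a1, b1

The budget equals the shortest possible length, so every move has to be on a shortest route through the required cells.
Route from d1: down 3 to d4, left 2 to b4, up 2 to b2, left 1 to a2, up 1 to a1, right 1 to b1 — 10 moves in all.
Check: all required cells visited; 10 ≤ 10 moves.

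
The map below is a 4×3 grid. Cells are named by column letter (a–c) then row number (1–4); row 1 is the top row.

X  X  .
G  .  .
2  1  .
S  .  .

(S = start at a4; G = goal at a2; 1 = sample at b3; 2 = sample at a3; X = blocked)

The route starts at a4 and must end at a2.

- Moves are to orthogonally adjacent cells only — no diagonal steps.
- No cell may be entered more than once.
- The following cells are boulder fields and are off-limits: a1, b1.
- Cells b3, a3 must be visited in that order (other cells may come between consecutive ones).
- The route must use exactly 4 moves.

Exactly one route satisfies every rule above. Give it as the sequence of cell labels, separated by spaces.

a4 b4 b3 a3 a2

The waypoints must appear in the order b3, a3, with no cell reused.
Route from a4: right 1 to b4, up 1 to b3, left 1 to a3, up 1 to a2 — 4 moves in all.
Check: order respected (1 at step 2, 2 at step 3); 4 moves as required.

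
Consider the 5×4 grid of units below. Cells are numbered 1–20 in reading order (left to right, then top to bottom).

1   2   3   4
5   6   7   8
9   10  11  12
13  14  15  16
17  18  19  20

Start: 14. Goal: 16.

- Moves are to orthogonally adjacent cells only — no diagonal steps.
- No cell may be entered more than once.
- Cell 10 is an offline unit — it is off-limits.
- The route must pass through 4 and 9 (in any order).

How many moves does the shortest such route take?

10

Any route passes through 4 and 9 in some order between 14 and 16. Summing Manhattan distances along each leg and taking the cheapest ordering (14 → 9 → 4 → 16) gives a lower bound of 2 + 5 + 3 = 10 moves.
A route of 10 moves achieves this: 14 → 13 → 9 → 5 → 1 → 2 → 3 → 4 → 8 → 12 → 16.
Since 10 matches the lower bound, it is optimal.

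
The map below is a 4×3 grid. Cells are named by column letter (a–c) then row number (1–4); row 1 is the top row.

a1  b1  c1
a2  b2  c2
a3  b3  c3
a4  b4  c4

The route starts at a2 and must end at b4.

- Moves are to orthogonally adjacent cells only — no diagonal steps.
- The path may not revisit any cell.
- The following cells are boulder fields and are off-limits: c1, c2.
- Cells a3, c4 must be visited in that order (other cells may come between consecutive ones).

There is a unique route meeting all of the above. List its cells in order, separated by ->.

The waypoints must appear in the order a3, c4, with no cell reused.
Route from a2: down to a3, 2× right (reaching c3), down to c4, left to b4 — 5 moves in all.
Check: order respected (a3 at step 1, c4 at step 4).

a2 -> a3 -> b3 -> c3 -> c4 -> b4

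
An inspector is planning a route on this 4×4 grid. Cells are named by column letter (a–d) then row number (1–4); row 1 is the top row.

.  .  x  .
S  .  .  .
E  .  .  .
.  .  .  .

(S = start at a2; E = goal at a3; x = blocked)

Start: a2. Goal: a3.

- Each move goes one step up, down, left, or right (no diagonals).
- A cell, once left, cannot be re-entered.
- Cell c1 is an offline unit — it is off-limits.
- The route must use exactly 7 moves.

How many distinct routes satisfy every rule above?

7

Need simple routes of exactly 7 moves from a2 to a3 (Manhattan distance 1, so 3 moves are spent on a detour and 3 undoing it).
Enumerating: a2 a1 b1 b2 b3 b4 a4 a3 | a2 a1 b1 b2 c2 c3 b3 a3 | a2 b2 b3 c3 c4 b4 a4 a3 | a2 b2 c2 c3 c4 b4 b3 a3 | a2 b2 c2 c3 c4 b4 a4 a3 | a2 b2 c2 c3 b3 b4 a4 a3 | a2 b2 c2 d2 d3 c3 b3 a3.
That gives 7 routes.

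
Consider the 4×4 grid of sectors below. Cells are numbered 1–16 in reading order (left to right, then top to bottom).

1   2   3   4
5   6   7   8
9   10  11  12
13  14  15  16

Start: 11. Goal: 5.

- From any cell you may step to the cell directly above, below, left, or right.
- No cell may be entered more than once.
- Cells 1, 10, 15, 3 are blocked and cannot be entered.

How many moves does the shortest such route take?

3

The Manhattan distance from 11 to 5 is |3−2| + |3−1| = 3, so at least 3 moves are needed.
A route of 3 moves achieves this: 11 → 7 → 6 → 5.
Since 3 matches the lower bound, it is optimal.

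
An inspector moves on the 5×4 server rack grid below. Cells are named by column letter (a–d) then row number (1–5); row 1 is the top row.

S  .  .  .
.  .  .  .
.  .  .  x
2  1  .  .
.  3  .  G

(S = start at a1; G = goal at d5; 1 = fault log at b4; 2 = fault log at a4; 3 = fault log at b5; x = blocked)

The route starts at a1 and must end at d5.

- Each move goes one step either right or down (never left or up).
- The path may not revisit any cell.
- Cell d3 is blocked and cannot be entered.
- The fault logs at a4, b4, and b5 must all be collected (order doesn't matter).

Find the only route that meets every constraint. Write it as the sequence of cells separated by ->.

a1 -> a2 -> a3 -> a4 -> b4 -> b5 -> c5 -> d5

Moves only go right or down, so the column and row indices never decrease.
Route from a1: down 3 to a4, right 1 to b4, down 1 to b5, right 2 to d5 — 7 moves in all.
Check: all required cells visited.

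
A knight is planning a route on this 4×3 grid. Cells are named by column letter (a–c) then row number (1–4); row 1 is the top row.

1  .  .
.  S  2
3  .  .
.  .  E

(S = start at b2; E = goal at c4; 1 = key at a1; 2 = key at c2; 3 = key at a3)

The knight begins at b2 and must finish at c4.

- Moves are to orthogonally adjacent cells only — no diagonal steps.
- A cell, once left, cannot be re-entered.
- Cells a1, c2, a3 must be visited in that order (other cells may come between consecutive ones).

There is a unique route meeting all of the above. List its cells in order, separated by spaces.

The waypoints must appear in the order a1, c2, a3, with no cell reused.
Route from b2: left to a2, up to a1, 2× right (reaching c1), 2× down (reaching c3), 2× left (reaching a3), down to a4, 2× right (reaching c4) — 11 moves in all.
Check: order respected (1 at step 2, 2 at step 5, 3 at step 8).

b2 a2 a1 b1 c1 c2 c3 b3 a3 a4 b4 c4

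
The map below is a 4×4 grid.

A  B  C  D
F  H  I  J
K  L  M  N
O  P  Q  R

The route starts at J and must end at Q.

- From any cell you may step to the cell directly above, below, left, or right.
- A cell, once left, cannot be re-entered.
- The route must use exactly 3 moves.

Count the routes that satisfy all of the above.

Need simple routes of exactly 3 moves from J to Q (Manhattan distance 3, so 0 moves are spent on a detour and 0 undoing it).
Enumerating: J N R Q | J N M Q | J I M Q.
That gives 3 routes.

3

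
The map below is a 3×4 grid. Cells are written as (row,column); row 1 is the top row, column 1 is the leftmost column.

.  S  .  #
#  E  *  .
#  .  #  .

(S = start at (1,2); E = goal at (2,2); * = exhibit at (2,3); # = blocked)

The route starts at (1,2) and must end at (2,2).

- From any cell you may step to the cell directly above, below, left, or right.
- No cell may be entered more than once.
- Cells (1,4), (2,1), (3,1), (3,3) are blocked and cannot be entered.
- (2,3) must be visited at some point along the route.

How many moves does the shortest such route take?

Any route passes through (2,3) somewhere between (1,2) and (2,2). Summing Manhattan distances along the two legs ((1,2) → (2,3) → (2,2)) gives a lower bound of 2 + 1 = 3 moves.
A route of 3 moves achieves this: (1,2) → (1,3) → (2,3) → (2,2).
Since 3 matches the lower bound, it is optimal.

3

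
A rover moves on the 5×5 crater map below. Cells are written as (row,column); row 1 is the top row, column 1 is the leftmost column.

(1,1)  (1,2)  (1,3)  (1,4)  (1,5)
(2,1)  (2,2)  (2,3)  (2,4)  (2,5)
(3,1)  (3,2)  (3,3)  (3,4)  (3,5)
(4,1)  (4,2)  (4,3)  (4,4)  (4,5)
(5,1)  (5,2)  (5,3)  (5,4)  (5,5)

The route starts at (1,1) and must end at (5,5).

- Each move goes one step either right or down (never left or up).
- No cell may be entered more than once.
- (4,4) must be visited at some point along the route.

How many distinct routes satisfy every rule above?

A right/down-only route from (1,1) to (5,5) makes exactly 4 down-moves and 4 right-moves in some order.
With no other constraints that would be C(8,4) = 70 routes.
Split at (4,4) and multiply the segment counts: (1,1)→(4,4): 20; (4,4)→(5,5): 2; product = 40.
That gives 40 routes.

40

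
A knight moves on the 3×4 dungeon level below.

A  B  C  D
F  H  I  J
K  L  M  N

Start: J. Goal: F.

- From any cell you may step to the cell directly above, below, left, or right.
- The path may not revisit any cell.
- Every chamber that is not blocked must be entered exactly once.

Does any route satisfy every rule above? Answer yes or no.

no

Exhausting the options from J, every branch either would have to re-enter a cell already used or reaches the goal with a constraint still unmet.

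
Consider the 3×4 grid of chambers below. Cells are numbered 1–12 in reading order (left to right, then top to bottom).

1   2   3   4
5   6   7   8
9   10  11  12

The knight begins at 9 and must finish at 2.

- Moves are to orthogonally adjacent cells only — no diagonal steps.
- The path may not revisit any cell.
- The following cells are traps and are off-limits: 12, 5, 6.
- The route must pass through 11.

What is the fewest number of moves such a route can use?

Any route passes through 11 somewhere between 9 and 2. Summing Manhattan distances along the two legs (9 → 11 → 2) gives a lower bound of 2 + 3 = 5 moves.
A route of 5 moves achieves this: 9 → 10 → 11 → 7 → 3 → 2.
Since 5 matches the lower bound, it is optimal.

5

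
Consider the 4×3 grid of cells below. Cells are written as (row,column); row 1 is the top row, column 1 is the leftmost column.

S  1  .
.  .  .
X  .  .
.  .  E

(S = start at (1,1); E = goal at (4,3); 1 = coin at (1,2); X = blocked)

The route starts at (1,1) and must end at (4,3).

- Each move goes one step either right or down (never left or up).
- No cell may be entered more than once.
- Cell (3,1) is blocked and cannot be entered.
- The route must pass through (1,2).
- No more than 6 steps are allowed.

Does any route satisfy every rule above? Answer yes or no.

One route that works: (1,1) → (1,2) → (2,2) → (3,2) → (4,2) → (4,3).

yes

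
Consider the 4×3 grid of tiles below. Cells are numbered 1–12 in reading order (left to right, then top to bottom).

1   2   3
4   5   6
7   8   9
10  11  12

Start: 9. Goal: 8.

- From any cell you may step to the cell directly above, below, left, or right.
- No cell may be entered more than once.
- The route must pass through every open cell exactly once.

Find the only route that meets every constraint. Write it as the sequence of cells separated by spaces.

Need to visit all 12 open cells exactly once, starting at 9 and ending at 8.
Route from 9: down to 12, 2× left (reaching 10), 3× up (reaching 1), 2× right (reaching 3), down to 6, left to 5, down to 8 — 11 moves in all.
Check: all 12 open cells covered.

9 12 11 10 7 4 1 2 3 6 5 8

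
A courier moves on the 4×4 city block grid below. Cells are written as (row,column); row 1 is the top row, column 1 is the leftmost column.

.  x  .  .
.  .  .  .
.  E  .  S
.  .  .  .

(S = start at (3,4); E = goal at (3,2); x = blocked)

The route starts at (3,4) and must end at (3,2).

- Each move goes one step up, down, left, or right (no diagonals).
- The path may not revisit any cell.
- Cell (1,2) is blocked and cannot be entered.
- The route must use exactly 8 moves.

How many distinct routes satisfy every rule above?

8

Need simple routes of exactly 8 moves from (3,4) to (3,2) (Manhattan distance 2, so 3 moves are spent on a detour and 3 undoing it).
Enumerating: (3,4) (2,4) (1,4) (1,3) (2,3) (3,3) (4,3) (4,2) (3,2) | (3,4) (2,4) (1,4) (1,3) (2,3) (2,2) (2,1) (3,1) (3,2) | (3,4) (2,4) (2,3) (3,3) (4,3) (4,2) (4,1) (3,1) (3,2) | (3,4) (2,4) (2,3) (2,2) (2,1) (3,1) (4,1) (4,2) (3,2) | (3,4) (4,4) (4,3) (3,3) (2,3) (2,2) (2,1) (3,1) (3,2) | (3,4) (4,4) (4,3) (4,2) (4,1) (3,1) (2,1) (2,2) (3,2) | (3,4) (3,3) (2,3) (2,2) (2,1) (3,1) (4,1) (4,2) (3,2) | (3,4) (3,3) (4,3) (4,2) (4,1) (3,1) (2,1) (2,2) (3,2).
That gives 8 routes.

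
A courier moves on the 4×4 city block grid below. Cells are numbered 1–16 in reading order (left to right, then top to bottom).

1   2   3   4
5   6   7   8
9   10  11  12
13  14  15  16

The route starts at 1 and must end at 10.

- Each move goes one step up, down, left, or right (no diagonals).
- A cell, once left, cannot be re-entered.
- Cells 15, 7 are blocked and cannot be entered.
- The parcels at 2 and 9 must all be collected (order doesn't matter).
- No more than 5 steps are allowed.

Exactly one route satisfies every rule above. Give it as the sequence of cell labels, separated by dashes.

1 - 2 - 6 - 5 - 9 - 10

The 5-move cap with required stops at 2, 9 leaves no slack for detours.
Route from 1: right to 2, down to 6, left to 5, down to 9, right to 10 — 5 moves in all.
Check: all required cells visited; 5 ≤ 5 moves.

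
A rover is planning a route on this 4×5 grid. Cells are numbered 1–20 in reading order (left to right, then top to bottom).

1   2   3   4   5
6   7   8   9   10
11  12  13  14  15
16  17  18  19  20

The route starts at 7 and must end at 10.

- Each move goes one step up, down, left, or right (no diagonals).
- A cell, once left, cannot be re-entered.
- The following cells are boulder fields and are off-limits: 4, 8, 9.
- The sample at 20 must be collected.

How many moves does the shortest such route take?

7

Any route passes through 20 somewhere between 7 and 10. Summing Manhattan distances along the two legs (7 → 20 → 10) gives a lower bound of 5 + 2 = 7 moves.
A route of 7 moves achieves this: 7 → 12 → 17 → 18 → 19 → 20 → 15 → 10.
Since 7 matches the lower bound, it is optimal.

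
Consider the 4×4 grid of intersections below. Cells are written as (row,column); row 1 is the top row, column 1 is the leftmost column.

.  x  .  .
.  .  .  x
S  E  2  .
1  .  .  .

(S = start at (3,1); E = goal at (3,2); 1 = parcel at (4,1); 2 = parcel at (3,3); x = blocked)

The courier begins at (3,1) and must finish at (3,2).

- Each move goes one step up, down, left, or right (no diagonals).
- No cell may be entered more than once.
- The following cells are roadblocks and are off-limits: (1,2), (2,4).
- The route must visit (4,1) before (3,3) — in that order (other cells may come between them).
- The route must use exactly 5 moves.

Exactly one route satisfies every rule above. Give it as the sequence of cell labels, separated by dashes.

(3,1) - (4,1) - (4,2) - (4,3) - (3,3) - (3,2)

The waypoints must appear in the order (4,1), (3,3), with no cell reused.
Route from (3,1): down to (4,1), 2× right (reaching (4,3)), up to (3,3), left to (3,2) — 5 moves in all.
Check: order respected (1 at step 1, 2 at step 4); 5 moves as required.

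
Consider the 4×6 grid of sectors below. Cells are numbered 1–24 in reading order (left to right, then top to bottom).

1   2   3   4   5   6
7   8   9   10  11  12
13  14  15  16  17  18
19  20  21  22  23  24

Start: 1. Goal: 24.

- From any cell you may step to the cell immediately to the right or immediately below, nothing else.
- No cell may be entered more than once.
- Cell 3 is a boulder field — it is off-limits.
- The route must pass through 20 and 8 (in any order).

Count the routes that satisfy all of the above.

A right/down-only route from 1 to 24 makes exactly 3 down-moves and 5 right-moves in some order.
With no other constraints that would be C(8,3) = 56 routes.
A monotone route can only reach the required cells in the order 8, 20, so split there and multiply the segment counts (each segment already excludes blocked cells): 1→8: 2; 8→20: 1; 20→24: 1; product = 2.
That gives 2 routes.

2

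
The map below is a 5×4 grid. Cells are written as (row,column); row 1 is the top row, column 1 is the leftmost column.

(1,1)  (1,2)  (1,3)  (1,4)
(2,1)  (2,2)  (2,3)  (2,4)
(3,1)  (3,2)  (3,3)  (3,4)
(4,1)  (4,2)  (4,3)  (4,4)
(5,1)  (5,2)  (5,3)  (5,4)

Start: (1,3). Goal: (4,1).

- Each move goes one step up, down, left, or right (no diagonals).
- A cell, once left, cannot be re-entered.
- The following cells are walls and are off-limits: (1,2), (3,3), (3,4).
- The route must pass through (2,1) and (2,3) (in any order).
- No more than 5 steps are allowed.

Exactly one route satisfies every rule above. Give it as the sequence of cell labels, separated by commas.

The budget equals the shortest possible length, so every move has to be on a shortest route through the required cells.
Route from (1,3): down 1 to (2,3), left 2 to (2,1), down 2 to (4,1) — 5 moves in all.
Check: all required cells visited; 5 ≤ 5 moves.

(1,3), (2,3), (2,2), (2,1), (3,1), (4,1)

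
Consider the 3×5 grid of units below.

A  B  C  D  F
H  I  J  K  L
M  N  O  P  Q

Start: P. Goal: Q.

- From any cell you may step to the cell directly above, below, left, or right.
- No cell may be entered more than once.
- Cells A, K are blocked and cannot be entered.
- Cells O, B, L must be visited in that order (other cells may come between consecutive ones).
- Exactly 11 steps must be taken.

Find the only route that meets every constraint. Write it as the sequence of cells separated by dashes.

The waypoints must appear in the order O, B, L, with no cell reused.
Route from P: 3× left (reaching M), up to H, right to I, up to B, 3× right (reaching F), 2× down (reaching Q) — 11 moves in all.
Check: order respected (O at step 1, B at step 6, L at step 10); 11 moves as required.

P - O - N - M - H - I - B - C - D - F - L - Q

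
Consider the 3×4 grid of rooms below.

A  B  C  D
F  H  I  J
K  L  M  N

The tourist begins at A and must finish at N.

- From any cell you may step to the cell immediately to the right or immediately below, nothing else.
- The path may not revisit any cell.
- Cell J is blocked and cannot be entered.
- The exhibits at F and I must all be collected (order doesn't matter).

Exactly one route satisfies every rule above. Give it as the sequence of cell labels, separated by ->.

Moves only go right or down, so the column and row indices never decrease.
Route from A: down to F, 2× right (reaching I), down to M, right to N — 5 moves in all.
Check: all required cells visited.

A -> F -> H -> I -> M -> N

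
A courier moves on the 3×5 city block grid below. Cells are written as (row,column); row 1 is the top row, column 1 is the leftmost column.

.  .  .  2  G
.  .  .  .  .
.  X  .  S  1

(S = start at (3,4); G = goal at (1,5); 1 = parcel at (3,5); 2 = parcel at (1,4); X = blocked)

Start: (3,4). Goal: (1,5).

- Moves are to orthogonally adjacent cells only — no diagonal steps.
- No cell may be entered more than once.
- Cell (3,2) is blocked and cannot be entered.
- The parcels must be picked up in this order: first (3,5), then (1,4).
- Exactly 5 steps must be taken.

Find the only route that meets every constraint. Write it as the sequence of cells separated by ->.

The waypoints must appear in the order (3,5), (1,4), with no cell reused.
Route from (3,4): right 1 to (3,5), up 1 to (2,5), left 1 to (2,4), up 1 to (1,4), right 1 to (1,5) — 5 moves in all.
Check: order respected (1 at step 1, 2 at step 4); 5 moves as required.

(3,4) -> (3,5) -> (2,5) -> (2,4) -> (1,4) -> (1,5)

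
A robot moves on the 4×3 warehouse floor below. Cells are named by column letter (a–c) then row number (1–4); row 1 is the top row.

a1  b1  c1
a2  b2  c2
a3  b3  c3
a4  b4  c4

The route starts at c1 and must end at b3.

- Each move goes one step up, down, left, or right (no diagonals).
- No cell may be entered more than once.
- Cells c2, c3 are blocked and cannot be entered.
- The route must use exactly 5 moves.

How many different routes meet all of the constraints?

3

Need simple routes of exactly 5 moves from c1 to b3 (Manhattan distance 3, so 1 moves are spent on a detour and 1 undoing it).
Enumerating: c1 b1 b2 a2 a3 b3 | c1 b1 a1 a2 a3 b3 | c1 b1 a1 a2 b2 b3.
That gives 3 routes.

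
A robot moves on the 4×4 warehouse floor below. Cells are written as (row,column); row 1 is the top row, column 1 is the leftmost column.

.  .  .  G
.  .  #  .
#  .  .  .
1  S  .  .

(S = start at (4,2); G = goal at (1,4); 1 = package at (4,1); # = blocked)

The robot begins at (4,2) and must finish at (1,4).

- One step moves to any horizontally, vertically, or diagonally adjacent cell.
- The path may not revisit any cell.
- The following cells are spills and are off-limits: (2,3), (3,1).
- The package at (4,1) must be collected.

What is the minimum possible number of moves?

5

Any route passes through (4,1) somewhere between (4,2) and (1,4). Summing Chebyshev distances along the two legs ((4,2) → (4,1) → (1,4)) gives a lower bound of 1 + 3 = 4 moves.
That bound ignores the blocked cells. Measuring each leg by the fewest moves that actually steer around them ((4,2)→(4,1): 1; (4,1)→(1,4): 4) raises the lower bound to 5.
A route of 5 moves exists: (4,2) → (4,1) → (3,2) → (2,2) → (1,3) → (1,4).
Since 5 matches that lower bound, it is optimal.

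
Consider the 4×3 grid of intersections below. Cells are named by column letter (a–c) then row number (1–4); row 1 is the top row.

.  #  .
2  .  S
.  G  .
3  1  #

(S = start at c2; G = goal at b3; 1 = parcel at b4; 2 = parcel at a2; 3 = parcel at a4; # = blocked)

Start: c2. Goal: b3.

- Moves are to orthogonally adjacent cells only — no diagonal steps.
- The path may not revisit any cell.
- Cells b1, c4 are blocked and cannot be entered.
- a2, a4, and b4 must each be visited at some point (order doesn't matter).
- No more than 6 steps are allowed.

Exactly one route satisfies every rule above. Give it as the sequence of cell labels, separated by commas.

The 6-move cap with required stops at a2, a4, b4 leaves no slack for detours.
Route from c2: left 2 to a2, down 2 to a4, right 1 to b4, up 1 to b3 — 6 moves in all.
Check: all required cells visited; 6 ≤ 6 moves.

c2, b2, a2, a3, a4, b4, b3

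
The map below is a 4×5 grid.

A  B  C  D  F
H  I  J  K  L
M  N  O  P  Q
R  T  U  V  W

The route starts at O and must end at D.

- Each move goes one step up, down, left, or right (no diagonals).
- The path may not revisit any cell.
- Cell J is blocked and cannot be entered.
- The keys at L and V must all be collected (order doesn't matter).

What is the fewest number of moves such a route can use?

7

Any route passes through L and V in some order between O and D. Summing Manhattan distances along each leg and taking the cheapest ordering (O → V → L → D) gives a lower bound of 2 + 3 + 2 = 7 moves.
A route of 7 moves achieves this: O → U → V → P → K → L → F → D.
Since 7 matches the lower bound, it is optimal.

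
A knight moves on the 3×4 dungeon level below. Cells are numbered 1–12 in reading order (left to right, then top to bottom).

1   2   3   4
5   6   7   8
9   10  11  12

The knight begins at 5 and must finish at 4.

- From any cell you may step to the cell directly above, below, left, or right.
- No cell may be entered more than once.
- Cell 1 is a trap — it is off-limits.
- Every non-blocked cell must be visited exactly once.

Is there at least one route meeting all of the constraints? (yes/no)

yes

One route that works: 5 → 9 → 10 → 6 → 2 → 3 → 7 → 11 → 12 → 8 → 4.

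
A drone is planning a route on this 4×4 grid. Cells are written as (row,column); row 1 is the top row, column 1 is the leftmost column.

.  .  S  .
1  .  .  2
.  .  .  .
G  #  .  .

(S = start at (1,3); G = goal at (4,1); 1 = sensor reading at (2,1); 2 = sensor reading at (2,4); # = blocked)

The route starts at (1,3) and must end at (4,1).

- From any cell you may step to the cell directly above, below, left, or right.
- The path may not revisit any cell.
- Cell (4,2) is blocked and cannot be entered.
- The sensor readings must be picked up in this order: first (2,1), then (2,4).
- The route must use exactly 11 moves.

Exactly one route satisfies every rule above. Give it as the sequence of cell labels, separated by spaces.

(1,3) (1,2) (1,1) (2,1) (2,2) (2,3) (2,4) (3,4) (3,3) (3,2) (3,1) (4,1)

The waypoints must appear in the order (2,1), (2,4), with no cell reused.
Route from (1,3): 2× left (reaching (1,1)), down to (2,1), 3× right (reaching (2,4)), down to (3,4), 3× left (reaching (3,1)), down to (4,1) — 11 moves in all.
Check: order respected (1 at step 3, 2 at step 6); 11 moves as required.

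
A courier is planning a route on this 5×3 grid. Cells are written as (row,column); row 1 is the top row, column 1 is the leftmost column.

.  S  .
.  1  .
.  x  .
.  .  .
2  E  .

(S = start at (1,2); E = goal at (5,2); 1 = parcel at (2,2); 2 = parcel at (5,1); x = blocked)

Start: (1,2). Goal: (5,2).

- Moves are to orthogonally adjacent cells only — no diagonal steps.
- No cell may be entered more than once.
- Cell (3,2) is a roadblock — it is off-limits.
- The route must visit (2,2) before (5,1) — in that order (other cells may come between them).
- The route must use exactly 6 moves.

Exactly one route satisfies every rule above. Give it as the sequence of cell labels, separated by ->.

(1,2) -> (2,2) -> (2,1) -> (3,1) -> (4,1) -> (5,1) -> (5,2)

The waypoints must appear in the order (2,2), (5,1), with no cell reused.
Route from (1,2): down 1 to (2,2), left 1 to (2,1), down 3 to (5,1), right 1 to (5,2) — 6 moves in all.
Check: order respected (1 at step 1, 2 at step 5); 6 moves as required.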